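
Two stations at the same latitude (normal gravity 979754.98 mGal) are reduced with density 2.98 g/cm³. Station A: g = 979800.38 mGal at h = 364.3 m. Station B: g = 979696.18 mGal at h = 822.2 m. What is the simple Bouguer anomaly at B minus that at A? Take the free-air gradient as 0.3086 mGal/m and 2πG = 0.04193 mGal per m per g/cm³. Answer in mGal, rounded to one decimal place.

-20.1

Δg_SB(A) = 979800.38 − 979754.98 + 0.3086×364.3 − 0.04193×2.98×364.3 = 112.30 mGal
Δg_SB(B) = 979696.18 − 979754.98 + 0.3086×822.2 − 0.04193×2.98×822.2 = 92.20 mGal
Difference = 92.20 − (112.30) = -20.10 mGal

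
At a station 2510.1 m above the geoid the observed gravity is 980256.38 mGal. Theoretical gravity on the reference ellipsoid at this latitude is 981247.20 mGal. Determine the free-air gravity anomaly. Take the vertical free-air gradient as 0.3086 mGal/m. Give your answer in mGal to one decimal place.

-216.2

Free-air correction = 0.3086 × 2510.1 = 774.62 mGal
Free-air anomaly = 980256.38 − 981247.20 + (774.62) = -216.20 mGal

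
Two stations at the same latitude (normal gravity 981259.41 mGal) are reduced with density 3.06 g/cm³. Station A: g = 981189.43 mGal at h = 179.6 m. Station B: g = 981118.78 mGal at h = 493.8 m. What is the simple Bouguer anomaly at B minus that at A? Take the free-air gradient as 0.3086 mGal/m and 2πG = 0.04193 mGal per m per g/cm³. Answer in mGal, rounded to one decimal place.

-14.0

Δg_SB(A) = 981189.43 − 981259.41 + 0.3086×179.6 − 0.04193×3.06×179.6 = -37.60 mGal
Δg_SB(B) = 981118.78 − 981259.41 + 0.3086×493.8 − 0.04193×3.06×493.8 = -51.60 mGal
Difference = -51.60 − (-37.60) = -14.00 mGal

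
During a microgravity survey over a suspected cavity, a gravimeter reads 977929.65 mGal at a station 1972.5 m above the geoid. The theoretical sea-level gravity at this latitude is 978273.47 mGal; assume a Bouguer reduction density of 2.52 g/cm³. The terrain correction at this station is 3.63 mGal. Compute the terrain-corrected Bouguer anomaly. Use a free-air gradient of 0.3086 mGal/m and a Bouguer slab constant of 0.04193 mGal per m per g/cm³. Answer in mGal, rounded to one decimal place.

60.1

Free-air correction = 0.3086 × 1972.5 = 608.71 mGal
Free-air anomaly = 977929.65 − 978273.47 + (608.71) = 264.89 mGal
Bouguer slab correction = 0.04193 × 2.52 × 1972.5 = 208.42 mGal
Simple Bouguer anomaly = 264.89 − (208.42) = 56.47 mGal
Complete Bouguer anomaly = 56.47 + 3.63 = 60.10 mGal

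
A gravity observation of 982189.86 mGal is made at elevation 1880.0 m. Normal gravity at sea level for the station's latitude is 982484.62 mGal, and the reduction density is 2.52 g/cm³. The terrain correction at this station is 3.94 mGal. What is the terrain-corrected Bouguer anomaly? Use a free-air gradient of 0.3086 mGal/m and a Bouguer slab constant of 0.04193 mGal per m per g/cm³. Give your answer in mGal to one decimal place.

90.7

Free-air correction = 0.3086 × 1880.0 = 580.17 mGal
Free-air anomaly = 982189.86 − 982484.62 + (580.17) = 285.41 mGal
Bouguer slab correction = 0.04193 × 2.52 × 1880.0 = 198.65 mGal
Simple Bouguer anomaly = 285.41 − (198.65) = 86.76 mGal
Complete Bouguer anomaly = 86.76 + 3.94 = 90.70 mGal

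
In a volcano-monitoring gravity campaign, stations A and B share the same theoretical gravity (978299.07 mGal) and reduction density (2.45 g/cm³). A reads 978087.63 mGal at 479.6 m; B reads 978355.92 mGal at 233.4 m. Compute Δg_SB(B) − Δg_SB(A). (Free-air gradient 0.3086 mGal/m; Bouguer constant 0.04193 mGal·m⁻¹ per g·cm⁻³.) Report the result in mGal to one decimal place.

217.6

Δg_SB(A) = 978087.63 − 978299.07 + 0.3086×479.6 − 0.04193×2.45×479.6 = -112.70 mGal
Δg_SB(B) = 978355.92 − 978299.07 + 0.3086×233.4 − 0.04193×2.45×233.4 = 104.90 mGal
Difference = 104.90 − (-112.70) = 217.60 mGal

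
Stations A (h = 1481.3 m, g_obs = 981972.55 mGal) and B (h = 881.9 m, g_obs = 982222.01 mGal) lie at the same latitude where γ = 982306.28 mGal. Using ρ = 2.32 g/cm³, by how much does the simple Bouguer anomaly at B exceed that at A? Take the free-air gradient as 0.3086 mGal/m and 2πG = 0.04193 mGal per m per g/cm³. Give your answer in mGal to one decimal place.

122.8

Δg_SB(A) = 981972.55 − 982306.28 + 0.3086×1481.3 − 0.04193×2.32×1481.3 = -20.70 mGal
Δg_SB(B) = 982222.01 − 982306.28 + 0.3086×881.9 − 0.04193×2.32×881.9 = 102.10 mGal
Difference = 102.10 − (-20.70) = 122.80 mGal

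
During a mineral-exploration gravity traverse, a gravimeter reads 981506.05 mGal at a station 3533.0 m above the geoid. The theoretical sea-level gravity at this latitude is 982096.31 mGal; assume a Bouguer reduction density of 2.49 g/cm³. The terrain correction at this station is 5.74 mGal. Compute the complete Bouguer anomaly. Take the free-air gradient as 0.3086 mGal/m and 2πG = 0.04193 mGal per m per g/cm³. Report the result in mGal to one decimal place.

Free-air correction = 0.3086 × 3533.0 = 1090.28 mGal
Free-air anomaly = 981506.05 − 982096.31 + (1090.28) = 500.02 mGal
Bouguer slab correction = 0.04193 × 2.49 × 3533.0 = 368.87 mGal
Simple Bouguer anomaly = 500.02 − (368.87) = 131.15 mGal
Complete Bouguer anomaly = 131.15 + 5.74 = 136.89 mGal

136.9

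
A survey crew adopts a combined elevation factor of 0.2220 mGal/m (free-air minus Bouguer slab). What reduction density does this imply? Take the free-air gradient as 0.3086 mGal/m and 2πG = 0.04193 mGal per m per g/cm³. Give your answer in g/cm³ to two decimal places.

0.2220 = 0.3086 − 0.04193 × ρ
ρ = (0.3086 − 0.2220) / 0.04193 = 2.07 g/cm³

2.07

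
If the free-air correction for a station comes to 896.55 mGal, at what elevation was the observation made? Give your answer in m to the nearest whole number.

2905

h = 896.55 / 0.3086 = 2905.22 m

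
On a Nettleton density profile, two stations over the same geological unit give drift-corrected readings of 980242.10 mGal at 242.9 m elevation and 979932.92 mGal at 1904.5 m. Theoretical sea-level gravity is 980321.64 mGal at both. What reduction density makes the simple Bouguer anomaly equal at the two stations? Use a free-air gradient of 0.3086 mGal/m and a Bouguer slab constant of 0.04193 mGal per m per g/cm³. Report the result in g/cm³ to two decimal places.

Δg_obs = 979932.92 − 980242.10 = -309.18 mGal over Δh = 1904.5 − 242.9 = 1661.6 m
Equal Bouguer anomalies ⇒ Δg_obs + (0.3086 − 0.04193ρ)·Δh = 0
0.3086 − 0.04193ρ = −Δg_obs/Δh = 0.18607
ρ = (0.3086 − 0.18607) / 0.04193 = 2.92 g/cm³

2.92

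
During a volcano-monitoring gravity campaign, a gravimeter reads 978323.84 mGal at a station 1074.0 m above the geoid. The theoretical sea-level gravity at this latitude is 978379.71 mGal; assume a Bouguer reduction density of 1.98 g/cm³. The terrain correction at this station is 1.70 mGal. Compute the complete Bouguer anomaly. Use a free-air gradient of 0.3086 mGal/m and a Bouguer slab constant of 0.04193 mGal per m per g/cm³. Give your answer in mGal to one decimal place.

Free-air correction = 0.3086 × 1074.0 = 331.44 mGal
Free-air anomaly = 978323.84 − 978379.71 + (331.44) = 275.57 mGal
Bouguer slab correction = 0.04193 × 1.98 × 1074.0 = 89.16 mGal
Simple Bouguer anomaly = 275.57 − (89.16) = 186.41 mGal
Complete Bouguer anomaly = 186.41 + 1.70 = 188.11 mGal

188.1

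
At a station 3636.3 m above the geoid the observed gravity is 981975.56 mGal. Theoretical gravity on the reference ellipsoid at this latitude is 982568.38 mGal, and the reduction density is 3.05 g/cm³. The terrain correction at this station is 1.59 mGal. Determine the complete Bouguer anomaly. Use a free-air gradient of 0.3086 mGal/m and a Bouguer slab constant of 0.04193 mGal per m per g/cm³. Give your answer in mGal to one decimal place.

Free-air correction = 0.3086 × 3636.3 = 1122.16 mGal
Free-air anomaly = 981975.56 − 982568.38 + (1122.16) = 529.34 mGal
Bouguer slab correction = 0.04193 × 3.05 × 3636.3 = 465.03 mGal
Simple Bouguer anomaly = 529.34 − (465.03) = 64.31 mGal
Complete Bouguer anomaly = 64.31 + 1.59 = 65.90 mGal

65.9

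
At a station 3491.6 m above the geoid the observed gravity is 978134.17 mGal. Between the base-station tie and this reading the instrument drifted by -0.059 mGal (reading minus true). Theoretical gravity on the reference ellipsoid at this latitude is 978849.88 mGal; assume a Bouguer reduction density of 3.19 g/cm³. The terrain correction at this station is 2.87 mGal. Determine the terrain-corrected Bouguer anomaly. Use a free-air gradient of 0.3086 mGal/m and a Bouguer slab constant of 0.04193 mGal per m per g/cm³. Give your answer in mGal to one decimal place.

-102.3

Drift-corrected reading = 978134.17 − (-0.059) = 978134.229 mGal
Free-air correction = 0.3086 × 3491.6 = 1077.51 mGal
Free-air anomaly = 978134.229 − 978849.88 + (1077.51) = 361.859 mGal
Bouguer slab correction = 0.04193 × 3.19 × 3491.6 = 467.02 mGal
Simple Bouguer anomaly = 361.859 − (467.02) = -105.161 mGal
Complete Bouguer anomaly = -105.161 + 2.87 = -102.291 mGal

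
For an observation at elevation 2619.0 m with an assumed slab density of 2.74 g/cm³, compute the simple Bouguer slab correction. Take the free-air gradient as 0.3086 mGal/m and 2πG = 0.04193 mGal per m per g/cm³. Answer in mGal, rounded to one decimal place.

Bouguer slab correction = 0.04193 × 2.74 × 2619.0 = 300.9 mGal

300.9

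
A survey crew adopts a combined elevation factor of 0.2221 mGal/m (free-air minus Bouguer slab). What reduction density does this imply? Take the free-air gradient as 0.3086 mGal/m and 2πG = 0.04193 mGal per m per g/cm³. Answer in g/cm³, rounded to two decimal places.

0.2221 = 0.3086 − 0.04193 × ρ
ρ = (0.3086 − 0.2221) / 0.04193 = 2.06 g/cm³

2.06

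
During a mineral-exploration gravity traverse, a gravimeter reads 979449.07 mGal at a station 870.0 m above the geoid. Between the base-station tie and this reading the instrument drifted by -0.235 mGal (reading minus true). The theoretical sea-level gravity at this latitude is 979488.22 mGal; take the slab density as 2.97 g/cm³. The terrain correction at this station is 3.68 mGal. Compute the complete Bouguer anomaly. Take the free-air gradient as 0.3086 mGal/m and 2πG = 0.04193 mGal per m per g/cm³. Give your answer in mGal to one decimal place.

124.9

Drift-corrected reading = 979449.07 − (-0.235) = 979449.305 mGal
Free-air correction = 0.3086 × 870.0 = 268.48 mGal
Free-air anomaly = 979449.305 − 979488.22 + (268.48) = 229.565 mGal
Bouguer slab correction = 0.04193 × 2.97 × 870.0 = 108.34 mGal
Simple Bouguer anomaly = 229.565 − (108.34) = 121.225 mGal
Complete Bouguer anomaly = 121.225 + 3.68 = 124.905 mGal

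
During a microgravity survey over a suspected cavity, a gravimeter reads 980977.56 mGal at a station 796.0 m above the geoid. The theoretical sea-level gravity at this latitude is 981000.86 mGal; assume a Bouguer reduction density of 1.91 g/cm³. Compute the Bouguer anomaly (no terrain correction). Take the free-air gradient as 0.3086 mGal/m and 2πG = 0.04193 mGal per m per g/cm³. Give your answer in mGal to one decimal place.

Free-air correction = 0.3086 × 796.0 = 245.65 mGal
Free-air anomaly = 980977.56 − 981000.86 + (245.65) = 222.35 mGal
Bouguer slab correction = 0.04193 × 1.91 × 796.0 = 63.75 mGal
Simple Bouguer anomaly = 222.35 − (63.75) = 158.60 mGal

158.6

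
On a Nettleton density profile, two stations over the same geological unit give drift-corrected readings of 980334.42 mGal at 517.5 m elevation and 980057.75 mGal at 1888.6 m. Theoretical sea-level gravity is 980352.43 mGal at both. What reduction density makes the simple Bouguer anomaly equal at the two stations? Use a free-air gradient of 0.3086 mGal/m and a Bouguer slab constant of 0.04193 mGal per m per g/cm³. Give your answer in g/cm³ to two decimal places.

Δg_obs = 980057.75 − 980334.42 = -276.67 mGal over Δh = 1888.6 − 517.5 = 1371.1 m
Equal Bouguer anomalies ⇒ Δg_obs + (0.3086 − 0.04193ρ)·Δh = 0
0.3086 − 0.04193ρ = −Δg_obs/Δh = 0.20179
ρ = (0.3086 − 0.20179) / 0.04193 = 2.55 g/cm³

2.55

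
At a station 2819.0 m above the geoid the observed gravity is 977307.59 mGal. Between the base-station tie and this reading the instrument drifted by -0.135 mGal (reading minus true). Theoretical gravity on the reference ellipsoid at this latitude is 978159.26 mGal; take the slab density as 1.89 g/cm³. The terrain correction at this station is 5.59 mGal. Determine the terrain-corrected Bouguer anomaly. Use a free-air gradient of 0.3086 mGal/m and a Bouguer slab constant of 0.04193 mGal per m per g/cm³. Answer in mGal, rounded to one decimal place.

Drift-corrected reading = 977307.59 − (-0.135) = 977307.725 mGal
Free-air correction = 0.3086 × 2819.0 = 869.94 mGal
Free-air anomaly = 977307.725 − 978159.26 + (869.94) = 18.405 mGal
Bouguer slab correction = 0.04193 × 1.89 × 2819.0 = 223.40 mGal
Simple Bouguer anomaly = 18.405 − (223.40) = -204.995 mGal
Complete Bouguer anomaly = -204.995 + 5.59 = -199.405 mGal

-199.4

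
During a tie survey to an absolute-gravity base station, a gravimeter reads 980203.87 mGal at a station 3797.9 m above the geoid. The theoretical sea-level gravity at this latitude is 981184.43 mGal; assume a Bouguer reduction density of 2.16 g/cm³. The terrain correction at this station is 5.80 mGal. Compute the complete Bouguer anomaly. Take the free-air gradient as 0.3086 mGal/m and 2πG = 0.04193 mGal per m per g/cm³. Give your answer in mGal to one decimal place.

Free-air correction = 0.3086 × 3797.9 = 1172.03 mGal
Free-air anomaly = 980203.87 − 981184.43 + (1172.03) = 191.47 mGal
Bouguer slab correction = 0.04193 × 2.16 × 3797.9 = 343.97 mGal
Simple Bouguer anomaly = 191.47 − (343.97) = -152.50 mGal
Complete Bouguer anomaly = -152.50 + 5.80 = -146.70 mGal

-146.7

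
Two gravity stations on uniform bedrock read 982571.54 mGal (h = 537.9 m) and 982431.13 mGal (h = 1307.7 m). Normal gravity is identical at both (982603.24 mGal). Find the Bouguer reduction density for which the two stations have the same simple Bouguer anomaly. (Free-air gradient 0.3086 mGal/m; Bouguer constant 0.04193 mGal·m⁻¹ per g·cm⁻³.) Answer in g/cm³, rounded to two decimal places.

Δg_obs = 982431.13 − 982571.54 = -140.41 mGal over Δh = 1307.7 − 537.9 = 769.8 m
Equal Bouguer anomalies ⇒ Δg_obs + (0.3086 − 0.04193ρ)·Δh = 0
0.3086 − 0.04193ρ = −Δg_obs/Δh = 0.18240
ρ = (0.3086 − 0.18240) / 0.04193 = 3.01 g/cm³

3.01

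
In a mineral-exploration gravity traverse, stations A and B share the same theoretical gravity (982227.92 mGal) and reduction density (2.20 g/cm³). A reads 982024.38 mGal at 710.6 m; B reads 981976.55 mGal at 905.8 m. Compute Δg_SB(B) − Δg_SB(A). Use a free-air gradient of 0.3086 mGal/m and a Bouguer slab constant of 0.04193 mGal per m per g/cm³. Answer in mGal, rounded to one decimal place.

-5.6

Δg_SB(A) = 982024.38 − 982227.92 + 0.3086×710.6 − 0.04193×2.20×710.6 = -49.80 mGal
Δg_SB(B) = 981976.55 − 982227.92 + 0.3086×905.8 − 0.04193×2.20×905.8 = -55.40 mGal
Difference = -55.40 − (-49.80) = -5.60 mGal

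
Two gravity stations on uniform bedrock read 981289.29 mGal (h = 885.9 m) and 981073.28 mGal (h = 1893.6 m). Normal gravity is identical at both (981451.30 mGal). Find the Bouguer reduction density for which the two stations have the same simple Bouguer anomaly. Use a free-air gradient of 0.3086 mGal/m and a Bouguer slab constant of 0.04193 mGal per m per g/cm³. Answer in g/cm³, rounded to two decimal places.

Δg_obs = 981073.28 − 981289.29 = -216.01 mGal over Δh = 1893.6 − 885.9 = 1007.7 m
Equal Bouguer anomalies ⇒ Δg_obs + (0.3086 − 0.04193ρ)·Δh = 0
0.3086 − 0.04193ρ = −Δg_obs/Δh = 0.21436
ρ = (0.3086 − 0.21436) / 0.04193 = 2.25 g/cm³

2.25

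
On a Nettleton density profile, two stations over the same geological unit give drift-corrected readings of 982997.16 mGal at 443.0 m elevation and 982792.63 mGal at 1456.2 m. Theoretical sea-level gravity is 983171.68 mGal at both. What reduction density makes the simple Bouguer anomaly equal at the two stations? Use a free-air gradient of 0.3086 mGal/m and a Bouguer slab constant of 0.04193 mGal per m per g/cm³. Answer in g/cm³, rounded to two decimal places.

Δg_obs = 982792.63 − 982997.16 = -204.53 mGal over Δh = 1456.2 − 443.0 = 1013.2 m
Equal Bouguer anomalies ⇒ Δg_obs + (0.3086 − 0.04193ρ)·Δh = 0
0.3086 − 0.04193ρ = −Δg_obs/Δh = 0.20187
ρ = (0.3086 − 0.20187) / 0.04193 = 2.55 g/cm³

2.55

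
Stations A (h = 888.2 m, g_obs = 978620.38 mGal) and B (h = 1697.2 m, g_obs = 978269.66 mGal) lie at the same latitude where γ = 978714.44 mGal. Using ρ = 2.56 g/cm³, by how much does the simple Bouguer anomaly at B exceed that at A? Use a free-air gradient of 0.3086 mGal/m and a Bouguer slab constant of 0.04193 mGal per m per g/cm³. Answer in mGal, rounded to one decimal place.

Δg_SB(A) = 978620.38 − 978714.44 + 0.3086×888.2 − 0.04193×2.56×888.2 = 84.70 mGal
Δg_SB(B) = 978269.66 − 978714.44 + 0.3086×1697.2 − 0.04193×2.56×1697.2 = -103.20 mGal
Difference = -103.20 − (84.70) = -187.90 mGal

-187.9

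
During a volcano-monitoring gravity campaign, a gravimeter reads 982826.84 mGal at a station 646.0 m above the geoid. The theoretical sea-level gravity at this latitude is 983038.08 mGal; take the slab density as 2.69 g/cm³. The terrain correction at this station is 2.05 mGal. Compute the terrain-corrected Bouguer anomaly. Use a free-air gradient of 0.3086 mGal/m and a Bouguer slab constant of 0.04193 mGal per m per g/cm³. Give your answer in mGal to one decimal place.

-82.7

Free-air correction = 0.3086 × 646.0 = 199.36 mGal
Free-air anomaly = 982826.84 − 983038.08 + (199.36) = -11.88 mGal
Bouguer slab correction = 0.04193 × 2.69 × 646.0 = 72.86 mGal
Simple Bouguer anomaly = -11.88 − (72.86) = -84.74 mGal
Complete Bouguer anomaly = -84.74 + 2.05 = -82.69 mGal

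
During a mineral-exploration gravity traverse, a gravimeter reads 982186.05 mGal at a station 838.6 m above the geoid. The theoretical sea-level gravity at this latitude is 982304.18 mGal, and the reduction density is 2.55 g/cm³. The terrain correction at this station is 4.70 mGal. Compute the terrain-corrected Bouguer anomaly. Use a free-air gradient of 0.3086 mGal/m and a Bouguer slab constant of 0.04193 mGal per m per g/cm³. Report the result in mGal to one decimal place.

55.7

Free-air correction = 0.3086 × 838.6 = 258.79 mGal
Free-air anomaly = 982186.05 − 982304.18 + (258.79) = 140.66 mGal
Bouguer slab correction = 0.04193 × 2.55 × 838.6 = 89.66 mGal
Simple Bouguer anomaly = 140.66 − (89.66) = 51.00 mGal
Complete Bouguer anomaly = 51.00 + 4.70 = 55.70 mGal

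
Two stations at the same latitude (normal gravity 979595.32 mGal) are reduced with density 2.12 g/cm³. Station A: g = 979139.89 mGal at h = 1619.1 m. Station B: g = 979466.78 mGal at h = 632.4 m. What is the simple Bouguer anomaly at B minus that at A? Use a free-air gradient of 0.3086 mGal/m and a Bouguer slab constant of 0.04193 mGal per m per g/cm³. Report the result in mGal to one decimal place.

Δg_SB(A) = 979139.89 − 979595.32 + 0.3086×1619.1 − 0.04193×2.12×1619.1 = -99.70 mGal
Δg_SB(B) = 979466.78 − 979595.32 + 0.3086×632.4 − 0.04193×2.12×632.4 = 10.40 mGal
Difference = 10.40 − (-99.70) = 110.10 mGal

110.1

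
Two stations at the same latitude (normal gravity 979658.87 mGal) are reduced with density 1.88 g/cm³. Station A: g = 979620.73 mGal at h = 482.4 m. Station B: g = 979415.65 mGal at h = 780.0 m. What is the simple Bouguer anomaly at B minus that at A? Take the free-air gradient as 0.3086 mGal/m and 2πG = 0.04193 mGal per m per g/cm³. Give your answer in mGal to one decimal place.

Δg_SB(A) = 979620.73 − 979658.87 + 0.3086×482.4 − 0.04193×1.88×482.4 = 72.70 mGal
Δg_SB(B) = 979415.65 − 979658.87 + 0.3086×780.0 − 0.04193×1.88×780.0 = -64.00 mGal
Difference = -64.00 − (72.70) = -136.70 mGal

-136.7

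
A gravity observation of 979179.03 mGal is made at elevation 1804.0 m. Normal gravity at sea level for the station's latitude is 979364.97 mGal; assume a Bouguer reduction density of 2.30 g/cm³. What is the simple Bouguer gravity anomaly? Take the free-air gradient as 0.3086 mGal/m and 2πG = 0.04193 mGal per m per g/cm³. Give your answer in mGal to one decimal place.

196.8

Free-air correction = 0.3086 × 1804.0 = 556.71 mGal
Free-air anomaly = 979179.03 − 979364.97 + (556.71) = 370.77 mGal
Bouguer slab correction = 0.04193 × 2.30 × 1804.0 = 173.98 mGal
Simple Bouguer anomaly = 370.77 − (173.98) = 196.79 mGal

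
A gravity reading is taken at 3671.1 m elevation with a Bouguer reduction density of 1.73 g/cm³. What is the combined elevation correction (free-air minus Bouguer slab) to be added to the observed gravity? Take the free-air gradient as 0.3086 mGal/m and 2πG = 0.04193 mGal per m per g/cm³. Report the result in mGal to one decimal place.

Combined gradient = 0.3086 − 0.04193 × 1.73 = 0.2360611 mGal/m
Combined elevation correction = 0.2360611 × 3671.1 = 866.6 mGal

866.6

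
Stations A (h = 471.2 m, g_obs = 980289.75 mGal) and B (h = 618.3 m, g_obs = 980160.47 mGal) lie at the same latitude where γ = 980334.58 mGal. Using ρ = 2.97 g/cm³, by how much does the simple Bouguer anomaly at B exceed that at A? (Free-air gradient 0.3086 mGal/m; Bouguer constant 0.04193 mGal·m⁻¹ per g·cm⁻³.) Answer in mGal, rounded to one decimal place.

Δg_SB(A) = 980289.75 − 980334.58 + 0.3086×471.2 − 0.04193×2.97×471.2 = 41.90 mGal
Δg_SB(B) = 980160.47 − 980334.58 + 0.3086×618.3 − 0.04193×2.97×618.3 = -60.30 mGal
Difference = -60.30 − (41.90) = -102.20 mGal

-102.2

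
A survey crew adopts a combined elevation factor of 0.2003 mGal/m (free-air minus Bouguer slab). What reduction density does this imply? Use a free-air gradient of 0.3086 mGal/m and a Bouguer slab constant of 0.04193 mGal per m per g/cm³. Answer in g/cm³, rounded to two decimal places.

0.2003 = 0.3086 − 0.04193 × ρ
ρ = (0.3086 − 0.2003) / 0.04193 = 2.58 g/cm³

2.58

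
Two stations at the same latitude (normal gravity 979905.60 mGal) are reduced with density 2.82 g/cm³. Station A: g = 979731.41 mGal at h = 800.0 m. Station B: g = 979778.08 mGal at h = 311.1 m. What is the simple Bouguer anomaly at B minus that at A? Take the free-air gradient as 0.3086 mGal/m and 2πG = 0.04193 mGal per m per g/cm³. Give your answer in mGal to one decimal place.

Δg_SB(A) = 979731.41 − 979905.60 + 0.3086×800.0 − 0.04193×2.82×800.0 = -21.90 mGal
Δg_SB(B) = 979778.08 − 979905.60 + 0.3086×311.1 − 0.04193×2.82×311.1 = -68.30 mGal
Difference = -68.30 − (-21.90) = -46.40 mGal

-46.4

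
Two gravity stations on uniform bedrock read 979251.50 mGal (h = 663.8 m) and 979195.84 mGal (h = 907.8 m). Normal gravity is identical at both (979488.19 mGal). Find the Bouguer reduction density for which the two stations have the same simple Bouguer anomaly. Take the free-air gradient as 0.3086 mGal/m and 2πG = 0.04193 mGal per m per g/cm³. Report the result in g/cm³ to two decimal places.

Δg_obs = 979195.84 − 979251.50 = -55.66 mGal over Δh = 907.8 − 663.8 = 244.0 m
Equal Bouguer anomalies ⇒ Δg_obs + (0.3086 − 0.04193ρ)·Δh = 0
0.3086 − 0.04193ρ = −Δg_obs/Δh = 0.22811
ρ = (0.3086 − 0.22811) / 0.04193 = 1.92 g/cm³

1.92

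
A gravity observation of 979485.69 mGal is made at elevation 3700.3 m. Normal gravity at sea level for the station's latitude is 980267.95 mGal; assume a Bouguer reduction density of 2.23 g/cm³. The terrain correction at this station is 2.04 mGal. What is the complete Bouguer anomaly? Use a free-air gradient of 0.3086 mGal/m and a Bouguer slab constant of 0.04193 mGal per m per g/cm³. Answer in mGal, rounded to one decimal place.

Free-air correction = 0.3086 × 3700.3 = 1141.91 mGal
Free-air anomaly = 979485.69 − 980267.95 + (1141.91) = 359.65 mGal
Bouguer slab correction = 0.04193 × 2.23 × 3700.3 = 345.99 mGal
Simple Bouguer anomaly = 359.65 − (345.99) = 13.66 mGal
Complete Bouguer anomaly = 13.66 + 2.04 = 15.70 mGal

15.7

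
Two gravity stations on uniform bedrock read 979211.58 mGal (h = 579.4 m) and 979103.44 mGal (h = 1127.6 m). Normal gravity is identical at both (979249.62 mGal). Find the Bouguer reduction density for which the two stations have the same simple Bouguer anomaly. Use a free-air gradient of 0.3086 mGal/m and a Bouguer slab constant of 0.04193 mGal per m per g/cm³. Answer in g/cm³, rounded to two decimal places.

2.66

Δg_obs = 979103.44 − 979211.58 = -108.14 mGal over Δh = 1127.6 − 579.4 = 548.2 m
Equal Bouguer anomalies ⇒ Δg_obs + (0.3086 − 0.04193ρ)·Δh = 0
0.3086 − 0.04193ρ = −Δg_obs/Δh = 0.19726
ρ = (0.3086 − 0.19726) / 0.04193 = 2.66 g/cm³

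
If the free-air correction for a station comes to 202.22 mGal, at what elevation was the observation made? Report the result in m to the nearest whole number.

h = 202.22 / 0.3086 = 655.28 m

655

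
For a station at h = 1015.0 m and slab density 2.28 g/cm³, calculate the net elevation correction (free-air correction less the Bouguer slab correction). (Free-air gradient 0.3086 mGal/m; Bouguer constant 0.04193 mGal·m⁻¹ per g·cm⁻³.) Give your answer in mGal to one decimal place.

Combined gradient = 0.3086 − 0.04193 × 2.28 = 0.2129996 mGal/m
Combined elevation correction = 0.2129996 × 1015.0 = 216.2 mGal

216.2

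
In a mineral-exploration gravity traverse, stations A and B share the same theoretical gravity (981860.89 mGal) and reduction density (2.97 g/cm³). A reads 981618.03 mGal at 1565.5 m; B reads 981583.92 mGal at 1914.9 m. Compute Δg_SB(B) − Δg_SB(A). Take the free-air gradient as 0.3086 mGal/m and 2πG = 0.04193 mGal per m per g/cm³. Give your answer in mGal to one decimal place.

Δg_SB(A) = 981618.03 − 981860.89 + 0.3086×1565.5 − 0.04193×2.97×1565.5 = 45.30 mGal
Δg_SB(B) = 981583.92 − 981860.89 + 0.3086×1914.9 − 0.04193×2.97×1914.9 = 75.50 mGal
Difference = 75.50 − (45.30) = 30.20 mGal

30.2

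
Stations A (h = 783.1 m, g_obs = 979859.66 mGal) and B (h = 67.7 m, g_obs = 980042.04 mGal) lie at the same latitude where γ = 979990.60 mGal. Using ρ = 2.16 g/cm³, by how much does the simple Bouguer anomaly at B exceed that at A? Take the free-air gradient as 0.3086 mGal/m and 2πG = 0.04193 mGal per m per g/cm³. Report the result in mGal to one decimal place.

Δg_SB(A) = 979859.66 − 979990.60 + 0.3086×783.1 − 0.04193×2.16×783.1 = 39.80 mGal
Δg_SB(B) = 980042.04 − 979990.60 + 0.3086×67.7 − 0.04193×2.16×67.7 = 66.20 mGal
Difference = 66.20 − (39.80) = 26.40 mGal

26.4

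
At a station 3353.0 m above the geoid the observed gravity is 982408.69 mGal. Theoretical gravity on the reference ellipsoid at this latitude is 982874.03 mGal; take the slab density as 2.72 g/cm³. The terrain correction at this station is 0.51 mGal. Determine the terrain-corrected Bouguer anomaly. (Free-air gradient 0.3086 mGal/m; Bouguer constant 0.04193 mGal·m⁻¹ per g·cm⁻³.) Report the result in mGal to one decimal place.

187.5

Free-air correction = 0.3086 × 3353.0 = 1034.74 mGal
Free-air anomaly = 982408.69 − 982874.03 + (1034.74) = 569.40 mGal
Bouguer slab correction = 0.04193 × 2.72 × 3353.0 = 382.41 mGal
Simple Bouguer anomaly = 569.40 − (382.41) = 186.99 mGal
Complete Bouguer anomaly = 186.99 + 0.51 = 187.50 mGal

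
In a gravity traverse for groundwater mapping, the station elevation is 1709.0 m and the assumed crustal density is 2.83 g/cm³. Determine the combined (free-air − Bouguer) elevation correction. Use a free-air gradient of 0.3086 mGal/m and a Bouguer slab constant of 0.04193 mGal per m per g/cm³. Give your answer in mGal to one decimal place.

324.6

Combined gradient = 0.3086 − 0.04193 × 2.83 = 0.1899381 mGal/m
Combined elevation correction = 0.1899381 × 1709.0 = 324.6 mGal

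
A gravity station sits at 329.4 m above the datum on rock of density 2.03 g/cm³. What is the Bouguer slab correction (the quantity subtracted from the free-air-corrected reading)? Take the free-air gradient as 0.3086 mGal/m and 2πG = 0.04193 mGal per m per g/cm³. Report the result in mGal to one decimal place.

Bouguer slab correction = 0.04193 × 2.03 × 329.4 = 28.0 mGal

28.0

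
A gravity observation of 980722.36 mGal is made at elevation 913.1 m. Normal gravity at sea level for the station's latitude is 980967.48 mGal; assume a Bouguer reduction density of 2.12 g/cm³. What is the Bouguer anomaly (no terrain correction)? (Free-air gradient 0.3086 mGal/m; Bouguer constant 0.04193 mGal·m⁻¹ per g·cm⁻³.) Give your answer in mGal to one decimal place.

Free-air correction = 0.3086 × 913.1 = 281.78 mGal
Free-air anomaly = 980722.36 − 980967.48 + (281.78) = 36.66 mGal
Bouguer slab correction = 0.04193 × 2.12 × 913.1 = 81.17 mGal
Simple Bouguer anomaly = 36.66 − (81.17) = -44.51 mGal

-44.5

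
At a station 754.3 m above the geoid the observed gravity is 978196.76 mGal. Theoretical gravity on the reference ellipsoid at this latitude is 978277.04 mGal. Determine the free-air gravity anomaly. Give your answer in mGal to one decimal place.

152.5

Free-air correction = 0.3086 × 754.3 = 232.78 mGal
Free-air anomaly = 978196.76 − 978277.04 + (232.78) = 152.50 mGal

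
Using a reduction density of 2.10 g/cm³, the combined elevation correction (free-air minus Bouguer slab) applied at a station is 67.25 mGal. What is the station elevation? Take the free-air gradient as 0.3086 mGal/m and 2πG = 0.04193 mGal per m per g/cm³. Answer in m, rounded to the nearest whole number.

Combined gradient = 0.3086 − 0.04193 × 2.10 = 0.2205470 mGal/m
h = 67.25 / 0.2205470 = 304.92 m

305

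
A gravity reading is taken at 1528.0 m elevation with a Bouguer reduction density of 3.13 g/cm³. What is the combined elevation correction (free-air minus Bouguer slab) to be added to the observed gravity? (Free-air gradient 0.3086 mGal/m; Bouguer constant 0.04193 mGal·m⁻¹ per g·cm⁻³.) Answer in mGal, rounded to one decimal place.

Combined gradient = 0.3086 − 0.04193 × 3.13 = 0.1773591 mGal/m
Combined elevation correction = 0.1773591 × 1528.0 = 271.0 mGal

271.0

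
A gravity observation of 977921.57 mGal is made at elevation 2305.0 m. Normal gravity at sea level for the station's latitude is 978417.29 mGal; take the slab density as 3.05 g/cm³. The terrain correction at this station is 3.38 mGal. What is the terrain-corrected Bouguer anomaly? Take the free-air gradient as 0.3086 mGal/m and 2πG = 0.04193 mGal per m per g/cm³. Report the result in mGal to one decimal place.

Free-air correction = 0.3086 × 2305.0 = 711.32 mGal
Free-air anomaly = 977921.57 − 978417.29 + (711.32) = 215.60 mGal
Bouguer slab correction = 0.04193 × 3.05 × 2305.0 = 294.78 mGal
Simple Bouguer anomaly = 215.60 − (294.78) = -79.18 mGal
Complete Bouguer anomaly = -79.18 + 3.38 = -75.80 mGal

-75.8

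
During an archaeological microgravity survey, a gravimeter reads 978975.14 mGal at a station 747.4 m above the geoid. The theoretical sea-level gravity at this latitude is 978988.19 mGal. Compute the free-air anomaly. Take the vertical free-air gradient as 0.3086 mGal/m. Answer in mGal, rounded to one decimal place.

Free-air correction = 0.3086 × 747.4 = 230.65 mGal
Free-air anomaly = 978975.14 − 978988.19 + (230.65) = 217.60 mGal

217.6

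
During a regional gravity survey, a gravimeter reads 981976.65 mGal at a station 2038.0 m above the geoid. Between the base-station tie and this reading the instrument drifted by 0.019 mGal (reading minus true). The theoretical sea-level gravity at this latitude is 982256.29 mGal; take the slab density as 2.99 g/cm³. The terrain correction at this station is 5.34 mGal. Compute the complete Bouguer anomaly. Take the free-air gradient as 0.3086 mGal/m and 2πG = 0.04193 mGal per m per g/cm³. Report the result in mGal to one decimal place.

99.1

Drift-corrected reading = 981976.65 − (0.019) = 981976.631 mGal
Free-air correction = 0.3086 × 2038.0 = 628.93 mGal
Free-air anomaly = 981976.631 − 982256.29 + (628.93) = 349.271 mGal
Bouguer slab correction = 0.04193 × 2.99 × 2038.0 = 255.51 mGal
Simple Bouguer anomaly = 349.271 − (255.51) = 93.761 mGal
Complete Bouguer anomaly = 93.761 + 5.34 = 99.101 mGal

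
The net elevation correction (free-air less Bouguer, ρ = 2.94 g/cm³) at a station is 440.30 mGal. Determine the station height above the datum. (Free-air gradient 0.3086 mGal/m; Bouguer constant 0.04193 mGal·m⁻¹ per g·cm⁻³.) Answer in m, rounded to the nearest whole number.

Combined gradient = 0.3086 − 0.04193 × 2.94 = 0.1853258 mGal/m
h = 440.30 / 0.1853258 = 2375.82 m

2376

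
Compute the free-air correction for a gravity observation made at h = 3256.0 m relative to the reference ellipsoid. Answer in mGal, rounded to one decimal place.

Free-air correction = 0.3086 × 3256.0 = 1004.8 mGal

1004.8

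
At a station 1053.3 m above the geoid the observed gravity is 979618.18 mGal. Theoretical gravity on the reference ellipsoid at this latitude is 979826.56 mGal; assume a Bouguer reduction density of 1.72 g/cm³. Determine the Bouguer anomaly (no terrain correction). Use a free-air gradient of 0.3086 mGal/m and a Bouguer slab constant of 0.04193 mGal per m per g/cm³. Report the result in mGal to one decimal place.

Free-air correction = 0.3086 × 1053.3 = 325.05 mGal
Free-air anomaly = 979618.18 − 979826.56 + (325.05) = 116.67 mGal
Bouguer slab correction = 0.04193 × 1.72 × 1053.3 = 75.96 mGal
Simple Bouguer anomaly = 116.67 − (75.96) = 40.71 mGal

40.7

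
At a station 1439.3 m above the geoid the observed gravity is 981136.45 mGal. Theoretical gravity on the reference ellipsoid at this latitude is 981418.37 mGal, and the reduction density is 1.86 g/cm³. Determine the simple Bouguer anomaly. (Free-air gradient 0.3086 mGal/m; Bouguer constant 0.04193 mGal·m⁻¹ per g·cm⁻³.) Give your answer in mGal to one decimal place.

Free-air correction = 0.3086 × 1439.3 = 444.17 mGal
Free-air anomaly = 981136.45 − 981418.37 + (444.17) = 162.25 mGal
Bouguer slab correction = 0.04193 × 1.86 × 1439.3 = 112.25 mGal
Simple Bouguer anomaly = 162.25 − (112.25) = 50.00 mGal

50.0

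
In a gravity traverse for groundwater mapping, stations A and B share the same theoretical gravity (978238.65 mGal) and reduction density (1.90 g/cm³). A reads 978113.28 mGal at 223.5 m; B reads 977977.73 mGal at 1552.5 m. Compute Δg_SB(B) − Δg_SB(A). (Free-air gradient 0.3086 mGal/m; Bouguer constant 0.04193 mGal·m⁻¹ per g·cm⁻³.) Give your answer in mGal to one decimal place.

Δg_SB(A) = 978113.28 − 978238.65 + 0.3086×223.5 − 0.04193×1.90×223.5 = -74.20 mGal
Δg_SB(B) = 977977.73 − 978238.65 + 0.3086×1552.5 − 0.04193×1.90×1552.5 = 94.50 mGal
Difference = 94.50 − (-74.20) = 168.70 mGal

168.7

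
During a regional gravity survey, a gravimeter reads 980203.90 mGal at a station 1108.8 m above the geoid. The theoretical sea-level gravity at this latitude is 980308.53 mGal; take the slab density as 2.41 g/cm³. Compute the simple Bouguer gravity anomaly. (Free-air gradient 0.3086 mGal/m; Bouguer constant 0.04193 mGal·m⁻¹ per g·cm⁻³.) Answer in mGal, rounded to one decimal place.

Free-air correction = 0.3086 × 1108.8 = 342.18 mGal
Free-air anomaly = 980203.90 − 980308.53 + (342.18) = 237.55 mGal
Bouguer slab correction = 0.04193 × 2.41 × 1108.8 = 112.05 mGal
Simple Bouguer anomaly = 237.55 − (112.05) = 125.50 mGal

125.5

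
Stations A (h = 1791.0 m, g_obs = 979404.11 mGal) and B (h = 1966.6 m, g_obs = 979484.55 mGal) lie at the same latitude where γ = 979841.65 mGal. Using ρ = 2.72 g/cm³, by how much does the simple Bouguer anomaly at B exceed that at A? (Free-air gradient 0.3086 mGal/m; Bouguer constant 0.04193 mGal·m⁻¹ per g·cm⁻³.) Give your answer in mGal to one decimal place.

Δg_SB(A) = 979404.11 − 979841.65 + 0.3086×1791.0 − 0.04193×2.72×1791.0 = -89.10 mGal
Δg_SB(B) = 979484.55 − 979841.65 + 0.3086×1966.6 − 0.04193×2.72×1966.6 = 25.50 mGal
Difference = 25.50 − (-89.10) = 114.60 mGal

114.6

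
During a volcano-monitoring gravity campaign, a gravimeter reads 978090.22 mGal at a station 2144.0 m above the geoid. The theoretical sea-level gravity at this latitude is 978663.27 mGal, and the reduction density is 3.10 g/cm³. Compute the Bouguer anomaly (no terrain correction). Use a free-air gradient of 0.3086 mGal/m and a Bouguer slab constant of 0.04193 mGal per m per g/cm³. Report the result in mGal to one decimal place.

-190.1

Free-air correction = 0.3086 × 2144.0 = 661.64 mGal
Free-air anomaly = 978090.22 − 978663.27 + (661.64) = 88.59 mGal
Bouguer slab correction = 0.04193 × 3.10 × 2144.0 = 278.68 mGal
Simple Bouguer anomaly = 88.59 − (278.68) = -190.09 mGal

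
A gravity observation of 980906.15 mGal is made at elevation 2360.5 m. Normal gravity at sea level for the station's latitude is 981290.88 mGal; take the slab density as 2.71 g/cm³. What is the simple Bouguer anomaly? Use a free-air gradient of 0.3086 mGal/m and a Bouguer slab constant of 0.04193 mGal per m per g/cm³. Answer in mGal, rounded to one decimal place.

Free-air correction = 0.3086 × 2360.5 = 728.45 mGal
Free-air anomaly = 980906.15 − 981290.88 + (728.45) = 343.72 mGal
Bouguer slab correction = 0.04193 × 2.71 × 2360.5 = 268.22 mGal
Simple Bouguer anomaly = 343.72 − (268.22) = 75.50 mGal

75.5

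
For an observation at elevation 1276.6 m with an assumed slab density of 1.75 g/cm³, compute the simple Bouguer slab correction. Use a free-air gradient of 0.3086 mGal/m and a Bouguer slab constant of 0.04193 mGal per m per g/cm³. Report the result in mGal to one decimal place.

93.7

Bouguer slab correction = 0.04193 × 1.75 × 1276.6 = 93.7 mGal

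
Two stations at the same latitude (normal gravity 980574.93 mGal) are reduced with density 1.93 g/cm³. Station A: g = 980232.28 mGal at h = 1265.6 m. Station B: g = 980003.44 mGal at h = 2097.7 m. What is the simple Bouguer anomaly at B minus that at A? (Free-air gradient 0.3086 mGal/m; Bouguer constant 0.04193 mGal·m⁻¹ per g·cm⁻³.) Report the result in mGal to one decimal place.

Δg_SB(A) = 980232.28 − 980574.93 + 0.3086×1265.6 − 0.04193×1.93×1265.6 = -54.50 mGal
Δg_SB(B) = 980003.44 − 980574.93 + 0.3086×2097.7 − 0.04193×1.93×2097.7 = -93.90 mGal
Difference = -93.90 − (-54.50) = -39.40 mGal

-39.4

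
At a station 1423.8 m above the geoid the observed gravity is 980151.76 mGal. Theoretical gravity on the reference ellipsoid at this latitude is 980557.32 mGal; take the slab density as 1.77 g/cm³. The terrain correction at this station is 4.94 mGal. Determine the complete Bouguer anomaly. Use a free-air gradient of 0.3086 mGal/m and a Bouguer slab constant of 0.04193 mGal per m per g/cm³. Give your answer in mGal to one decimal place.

-66.9

Free-air correction = 0.3086 × 1423.8 = 439.38 mGal
Free-air anomaly = 980151.76 − 980557.32 + (439.38) = 33.82 mGal
Bouguer slab correction = 0.04193 × 1.77 × 1423.8 = 105.67 mGal
Simple Bouguer anomaly = 33.82 − (105.67) = -71.85 mGal
Complete Bouguer anomaly = -71.85 + 4.94 = -66.91 mGal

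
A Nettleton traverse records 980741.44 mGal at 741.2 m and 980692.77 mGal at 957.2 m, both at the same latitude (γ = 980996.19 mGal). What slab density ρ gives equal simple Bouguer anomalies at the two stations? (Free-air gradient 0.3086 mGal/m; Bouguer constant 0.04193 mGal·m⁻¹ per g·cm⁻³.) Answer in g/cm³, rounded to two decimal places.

Δg_obs = 980692.77 − 980741.44 = -48.67 mGal over Δh = 957.2 − 741.2 = 216.0 m
Equal Bouguer anomalies ⇒ Δg_obs + (0.3086 − 0.04193ρ)·Δh = 0
0.3086 − 0.04193ρ = −Δg_obs/Δh = 0.22532
ρ = (0.3086 − 0.22532) / 0.04193 = 1.99 g/cm³

1.99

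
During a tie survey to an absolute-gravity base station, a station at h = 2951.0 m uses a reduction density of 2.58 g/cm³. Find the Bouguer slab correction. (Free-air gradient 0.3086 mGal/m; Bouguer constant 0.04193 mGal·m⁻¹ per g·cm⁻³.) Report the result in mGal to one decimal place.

Bouguer slab correction = 0.04193 × 2.58 × 2951.0 = 319.2 mGal

319.2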